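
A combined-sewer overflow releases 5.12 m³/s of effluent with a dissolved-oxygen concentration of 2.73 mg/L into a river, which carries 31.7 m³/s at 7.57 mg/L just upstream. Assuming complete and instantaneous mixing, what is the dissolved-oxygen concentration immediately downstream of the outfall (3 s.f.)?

Flow-weighted mixing: C = (Q_r C_r + Q_w C_w)/(Q_r + Q_w)
= (31.7×7.57 + 5.12×2.73)/(31.7 + 5.12) = 253.9/36.82 = 6.897 mg/L.

6.90 mg/L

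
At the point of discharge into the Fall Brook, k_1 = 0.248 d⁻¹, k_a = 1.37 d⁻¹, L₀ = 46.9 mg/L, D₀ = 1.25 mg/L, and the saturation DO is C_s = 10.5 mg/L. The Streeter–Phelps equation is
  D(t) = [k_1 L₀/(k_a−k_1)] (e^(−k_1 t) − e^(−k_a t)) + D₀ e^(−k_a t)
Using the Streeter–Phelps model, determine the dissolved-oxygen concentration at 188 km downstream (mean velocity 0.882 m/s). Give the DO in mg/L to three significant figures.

DO ≈ 5.19 mg/L

Travel time t = x/v = 188 km / (0.882 m/s) = 188000 m / 0.882 m/s = 213200 s = 2.467 d.
k_1 L₀/(k_a−k_1) = 0.248×46.9/(1.37−0.248) = 11.63/1.122 = 10.37 mg/L.
e^(−k_1 t) = e^(−0.248×2.467) = 0.5424; e^(−k_a t) = e^(−1.37×2.467) = 0.03405.
D = 10.37 × (0.5424 − 0.03405) + 1.25 × 0.03405 = 5.269 + 0.04257 = 5.312 mg/L.
DO = C_s − D = 10.5 − 5.312 = 5.188 mg/L.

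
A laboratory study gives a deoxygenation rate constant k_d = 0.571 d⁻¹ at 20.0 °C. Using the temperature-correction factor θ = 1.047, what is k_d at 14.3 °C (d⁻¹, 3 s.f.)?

k_d ≈ 0.439 d⁻¹

k_d(T₂) = k_d(T₁) · θ^(T₂−T₁) = 0.571 × 1.047^(14.3−20.0)
= 0.571 × 1.047^-5.70 = 0.571 × 0.7697 = 0.4395 d⁻¹.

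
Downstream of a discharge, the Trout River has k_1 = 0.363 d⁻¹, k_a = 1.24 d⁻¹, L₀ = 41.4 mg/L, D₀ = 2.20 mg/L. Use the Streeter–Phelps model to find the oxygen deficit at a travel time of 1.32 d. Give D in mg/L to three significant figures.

D ≈ 7.71 mg/L

k_1 L₀/(k_a−k_1) = 0.363×41.4/(1.24−0.363) = 15.03/0.8770 = 17.14 mg/L.
e^(−k_1 t) = e^(−0.363×1.320) = 0.6193; e^(−k_a t) = e^(−1.24×1.320) = 0.1946.
D = 17.14 × (0.6193 − 0.1946) + 2.20 × 0.1946 = 7.278 + 0.4281 = 7.706 mg/L.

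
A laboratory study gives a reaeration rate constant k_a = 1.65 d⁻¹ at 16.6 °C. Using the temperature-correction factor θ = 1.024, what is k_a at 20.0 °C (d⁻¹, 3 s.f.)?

k_a ≈ 1.79 d⁻¹

k_a(T₂) = k_a(T₁) · θ^(T₂−T₁) = 1.65 × 1.024^(20.0−16.6)
= 1.65 × 1.024^3.40 = 1.65 × 1.084 = 1.789 d⁻¹.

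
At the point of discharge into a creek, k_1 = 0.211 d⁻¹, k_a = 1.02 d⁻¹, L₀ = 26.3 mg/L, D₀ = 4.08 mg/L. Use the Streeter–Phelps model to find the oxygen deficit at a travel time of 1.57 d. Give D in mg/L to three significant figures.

D ≈ 4.36 mg/L

k_1 L₀/(k_a−k_1) = 0.211×26.3/(1.02−0.211) = 5.549/0.8090 = 6.859 mg/L.
e^(−k_1 t) = e^(−0.211×1.570) = 0.7180; e^(−k_a t) = e^(−1.02×1.570) = 0.2016.
D = 6.859 × (0.7180 − 0.2016) + 4.08 × 0.2016 = 3.542 + 0.8226 = 4.365 mg/L.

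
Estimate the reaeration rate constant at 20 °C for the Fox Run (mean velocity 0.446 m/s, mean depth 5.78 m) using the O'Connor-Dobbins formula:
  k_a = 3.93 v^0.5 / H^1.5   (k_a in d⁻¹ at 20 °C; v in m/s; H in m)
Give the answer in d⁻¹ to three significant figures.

k_a ≈ 0.189 d⁻¹

k_a = 3.93 × 0.446^0.5 / 5.78^1.5 = 3.93 × 0.6678 / 13.90 = 0.1889 d⁻¹.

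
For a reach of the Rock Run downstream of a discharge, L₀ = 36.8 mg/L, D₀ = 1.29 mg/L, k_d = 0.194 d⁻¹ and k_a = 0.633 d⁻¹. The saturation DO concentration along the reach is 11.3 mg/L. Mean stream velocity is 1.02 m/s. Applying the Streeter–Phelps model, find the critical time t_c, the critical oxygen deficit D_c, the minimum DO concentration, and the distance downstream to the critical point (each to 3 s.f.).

At the critical point dD/dt = 0, so k_d L₀ e^(−k_d t) = k_a D. Substituting D(t) from the Streeter–Phelps equation and solving for t gives
t_c = ln[(k_a/k_d)(1 − D₀(k_a−k_d)/(k_d L₀))] / (k_a−k_d).
Here k_a−k_d = 0.4390 d⁻¹ and 1 − D₀(k_a−k_d)/(k_d L₀) = 1 − 1.29×0.4390/(0.194×36.8) = 0.9207, so
t_c = ln(3.263 × 0.9207) / 0.4390 = 1.100 / 0.4390 = 2.506 d.
D_c = (k_d/k_a) L₀ e^(−k_d t_c) = (0.194/0.633) × 36.8 × e^(−0.194×2.506) = 0.3065 × 36.8 × 0.6150 = 6.936 mg/L.
Minimum DO = C_s − D_c = 11.3 − 6.936 = 4.364 mg/L.
x_c = v t_c = 1.02 m/s × 2.506 d × 86400 s/d = 220800 m ≈ 221 km.

t_c ≈ 2.51 d; D_c ≈ 6.94 mg/L; min DO ≈ 4.36 mg/L; x_c ≈ 221 km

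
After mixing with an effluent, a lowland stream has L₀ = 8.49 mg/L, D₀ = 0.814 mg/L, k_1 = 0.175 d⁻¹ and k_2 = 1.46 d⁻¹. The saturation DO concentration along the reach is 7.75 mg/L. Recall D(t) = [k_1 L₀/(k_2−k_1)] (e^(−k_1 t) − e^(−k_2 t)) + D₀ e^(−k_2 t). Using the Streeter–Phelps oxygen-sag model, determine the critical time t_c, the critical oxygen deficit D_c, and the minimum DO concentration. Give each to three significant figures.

t_c = [1/(k_2−k_1)] ln[(k_2/k_1)(1 − D₀(k_2−k_1)/(k_1 L₀))]
= [1/(1.46−0.175)] ln[(1.46/0.175)(1 − 0.814×1.285/(0.175×8.49))]
= (1/1.285) ln[8.343 × 0.2960] = 0.7782 × ln(2.469) = 0.7782 × 0.9040 = 0.7035 d.
D_c = (k_1/k_2) L₀ e^(−k_1 t_c) = (0.175/1.46) × 8.49 × e^(−0.175×0.7035) = 0.1199 × 8.49 × 0.8842 = 0.8998 mg/L.
Minimum DO = C_s − D_c = 7.75 − 0.8998 = 6.850 mg/L.

t_c ≈ 0.703 d; D_c ≈ 0.900 mg/L; min DO ≈ 6.85 mg/L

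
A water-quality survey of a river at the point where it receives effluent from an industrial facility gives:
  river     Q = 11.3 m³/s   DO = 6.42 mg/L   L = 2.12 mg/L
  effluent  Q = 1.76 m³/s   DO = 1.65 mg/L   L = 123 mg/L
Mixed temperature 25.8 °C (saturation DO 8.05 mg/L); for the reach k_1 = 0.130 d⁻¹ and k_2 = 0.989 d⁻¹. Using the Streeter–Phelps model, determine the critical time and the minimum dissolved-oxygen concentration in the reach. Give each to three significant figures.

t_c ≈ 0.393 d; minimum DO ≈ 5.75 mg/L

Mixed DO = (11.3×6.42 + 1.76×1.65)/(11.3+1.76) = 75.45/13.06 = 5.777 mg/L.
Mixed L₀ = (11.3×2.12 + 1.76×123)/(13.06) = 240.4/13.06 = 18.41 mg/L.
Initial deficit D₀ = C_s − DO₀ = 8.05 − 5.777 = 2.273 mg/L.
t_c = (1/0.8590) ln[(0.989/0.130)(1 − 2.273×0.8590/(0.130×18.41))] = 1.164 × ln(1.402) = 0.3931 d.
D_c = (0.130/0.989) × 18.41 × e^(−0.130×0.3931) = 0.1314 × 18.41 × 0.9502 = 2.299 mg/L.
Minimum DO = 8.05 − 2.299 = 5.751 mg/L.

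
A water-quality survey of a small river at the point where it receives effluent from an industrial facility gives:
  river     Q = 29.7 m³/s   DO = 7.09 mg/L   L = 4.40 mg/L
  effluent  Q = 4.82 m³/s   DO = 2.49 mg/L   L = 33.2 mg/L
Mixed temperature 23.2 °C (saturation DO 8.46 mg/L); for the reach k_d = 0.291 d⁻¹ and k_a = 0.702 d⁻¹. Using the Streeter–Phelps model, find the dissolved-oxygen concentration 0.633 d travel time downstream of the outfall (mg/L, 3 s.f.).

DO ≈ 6.03 mg/L

Mixed DO = (29.7×7.09 + 4.82×2.49)/(29.7+4.82) = 222.6/34.52 = 6.448 mg/L.
Mixed L₀ = (29.7×4.40 + 4.82×33.2)/(34.52) = 290.7/34.52 = 8.421 mg/L.
Initial deficit D₀ = C_s − DO₀ = 8.46 − 6.448 = 2.012 mg/L.
D(0.633) = [0.291×8.421/(0.702−0.291)](e^(−0.291×0.633) − e^(−0.702×0.633)) + 2.012 e^(−0.702×0.633)
= 5.963 × (0.8318 − 0.6412) + 2.012 × 0.6412 = 2.426 mg/L.
DO = 8.46 − 2.426 = 6.034 mg/L.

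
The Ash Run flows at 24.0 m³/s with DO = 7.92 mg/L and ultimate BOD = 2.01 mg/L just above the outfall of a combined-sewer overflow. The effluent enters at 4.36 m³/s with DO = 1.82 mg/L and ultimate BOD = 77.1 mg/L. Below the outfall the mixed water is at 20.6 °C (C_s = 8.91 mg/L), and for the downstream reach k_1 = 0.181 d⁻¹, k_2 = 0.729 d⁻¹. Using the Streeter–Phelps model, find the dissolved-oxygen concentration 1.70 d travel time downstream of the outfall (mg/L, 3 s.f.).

Mixed DO = (24.0×7.92 + 4.36×1.82)/(24.0+4.36) = 198.0/28.36 = 6.982 mg/L.
Mixed L₀ = (24.0×2.01 + 4.36×77.1)/(28.36) = 384.4/28.36 = 13.55 mg/L.
Initial deficit D₀ = C_s − DO₀ = 8.91 − 6.982 = 1.928 mg/L.
D(1.70) = [0.181×13.55/(0.729−0.181)](e^(−0.181×1.70) − e^(−0.729×1.70)) + 1.928 e^(−0.729×1.70)
= 4.477 × (0.7351 − 0.2896) + 1.928 × 0.2896 = 2.553 mg/L.
DO = 8.91 − 2.553 = 6.357 mg/L.

DO ≈ 6.36 mg/L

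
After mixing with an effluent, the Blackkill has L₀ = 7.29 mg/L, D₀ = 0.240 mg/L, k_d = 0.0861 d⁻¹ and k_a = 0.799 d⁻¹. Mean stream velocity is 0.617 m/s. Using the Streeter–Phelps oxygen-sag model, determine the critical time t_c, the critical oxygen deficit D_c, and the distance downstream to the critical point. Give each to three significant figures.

At the critical point dD/dt = 0, so k_d L₀ e^(−k_d t) = k_a D. Substituting D(t) from the Streeter–Phelps equation and solving for t gives
t_c = ln[(k_a/k_d)(1 − D₀(k_a−k_d)/(k_d L₀))] / (k_a−k_d).
Here k_a−k_d = 0.7129 d⁻¹ and 1 − D₀(k_a−k_d)/(k_d L₀) = 1 − 0.240×0.7129/(0.0861×7.29) = 0.7274, so
t_c = ln(9.280 × 0.7274) / 0.7129 = 1.910 / 0.7129 = 2.679 d.
D_c = (k_d/k_a) L₀ e^(−k_d t_c) = (0.0861/0.799) × 7.29 × e^(−0.0861×2.679) = 0.1078 × 7.29 × 0.7940 = 0.6238 mg/L.
x_c = v t_c = 0.617 m/s × 2.679 d × 86400 s/d = 142800 m ≈ 143 km.

t_c ≈ 2.68 d; D_c ≈ 0.624 mg/L; x_c ≈ 143 km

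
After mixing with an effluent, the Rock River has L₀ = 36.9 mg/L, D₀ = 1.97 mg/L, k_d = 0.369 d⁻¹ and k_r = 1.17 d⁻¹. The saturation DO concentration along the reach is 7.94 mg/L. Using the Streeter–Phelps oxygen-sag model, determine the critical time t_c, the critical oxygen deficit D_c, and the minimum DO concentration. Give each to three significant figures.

t_c ≈ 1.29 d; D_c ≈ 7.24 mg/L; min DO ≈ 0.702 mg/L

With k_r/k_d = 3.171 and 1 − D₀(k_r−k_d)/(k_d L₀) = 0.8841,
t_c = ln(3.171 × 0.8841) / (1.17 − 0.369) = ln(2.803) / 0.8010 = 1.031/0.8010 = 1.287 d.
D_c = (k_d/k_r) L₀ e^(−k_d t_c) = (0.369/1.17) × 36.9 × e^(−0.369×1.287) = 0.3154 × 36.9 × 0.6220 = 7.238 mg/L.
Minimum DO = C_s − D_c = 7.94 − 7.238 = 0.7017 mg/L.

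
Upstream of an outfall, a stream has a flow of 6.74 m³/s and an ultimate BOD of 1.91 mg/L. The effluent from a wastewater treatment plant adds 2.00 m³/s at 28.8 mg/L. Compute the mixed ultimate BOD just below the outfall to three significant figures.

Flow-weighted mixing: C = (Q_r C_r + Q_w C_w)/(Q_r + Q_w)
= (6.74×1.91 + 2.00×28.8)/(6.74 + 2.00) = 70.47/8.740 = 8.063 mg/L.

8.06 mg/L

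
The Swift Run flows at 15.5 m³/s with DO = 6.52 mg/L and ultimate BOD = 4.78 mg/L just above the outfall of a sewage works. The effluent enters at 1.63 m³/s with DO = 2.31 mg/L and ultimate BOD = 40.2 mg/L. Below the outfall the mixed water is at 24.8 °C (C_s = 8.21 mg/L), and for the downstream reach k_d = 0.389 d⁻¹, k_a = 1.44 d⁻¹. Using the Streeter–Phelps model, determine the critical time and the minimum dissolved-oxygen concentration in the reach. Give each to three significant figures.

t_c ≈ 0.122 d; minimum DO ≈ 6.11 mg/L

Mixed DO = (15.5×6.52 + 1.63×2.31)/(15.5+1.63) = 104.8/17.13 = 6.119 mg/L.
Mixed L₀ = (15.5×4.78 + 1.63×40.2)/(17.13) = 139.6/17.13 = 8.150 mg/L.
Initial deficit D₀ = C_s − DO₀ = 8.21 − 6.119 = 2.091 mg/L.
t_c = (1/1.051) ln[(1.44/0.389)(1 − 2.091×1.051/(0.389×8.150))] = 0.9515 × ln(1.136) = 0.1216 d.
D_c = (0.389/1.44) × 8.150 × e^(−0.389×0.1216) = 0.2701 × 8.150 × 0.9538 = 2.100 mg/L.
Minimum DO = 8.21 − 2.100 = 6.110 mg/L.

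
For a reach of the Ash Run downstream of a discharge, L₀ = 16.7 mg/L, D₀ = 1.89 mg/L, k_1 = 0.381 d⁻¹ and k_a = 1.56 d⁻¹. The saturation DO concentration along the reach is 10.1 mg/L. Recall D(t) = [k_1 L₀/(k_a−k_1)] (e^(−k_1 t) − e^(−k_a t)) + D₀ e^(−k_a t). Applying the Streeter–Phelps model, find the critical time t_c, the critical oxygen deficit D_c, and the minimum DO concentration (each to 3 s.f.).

t_c = [1/(k_a−k_1)] ln[(k_a/k_1)(1 − D₀(k_a−k_1)/(k_1 L₀))]
= [1/(1.56−0.381)] ln[(1.56/0.381)(1 − 1.89×1.179/(0.381×16.7))]
= (1/1.179) ln[4.094 × 0.6498] = 0.8482 × ln(2.661) = 0.8482 × 0.9785 = 0.8300 d.
L(t_c) = L₀ e^(−k_1 t_c) = 16.7 × 0.7289 = 12.17 mg/L, and at the critical point k_a D_c = k_1 L, so D_c = (0.381/1.56) × 12.17 = 2.973 mg/L.
Minimum DO = C_s − D_c = 10.1 − 2.973 = 7.127 mg/L.

t_c ≈ 0.830 d; D_c ≈ 2.97 mg/L; min DO ≈ 7.13 mg/L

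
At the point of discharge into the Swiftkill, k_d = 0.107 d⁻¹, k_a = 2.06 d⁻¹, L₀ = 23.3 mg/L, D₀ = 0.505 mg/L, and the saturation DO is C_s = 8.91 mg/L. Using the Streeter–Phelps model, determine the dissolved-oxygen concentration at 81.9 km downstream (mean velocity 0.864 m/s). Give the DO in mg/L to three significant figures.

Travel time t = x/v = 81.9 km / (0.864 m/s) = 81900 m / 0.864 m/s = 94790 s = 1.097 d.
k_d L₀/(k_a−k_d) = 0.107×23.3/(2.06−0.107) = 2.493/1.953 = 1.277 mg/L.
e^(−k_d t) = e^(−0.107×1.097) = 0.8892; e^(−k_a t) = e^(−2.06×1.097) = 0.1043.
D = 1.277 × (0.8892 − 0.1043) + 0.505 × 0.1043 = 1.002 + 0.05269 = 1.055 mg/L.
DO = C_s − D = 8.91 − 1.055 = 7.855 mg/L.

DO ≈ 7.86 mg/L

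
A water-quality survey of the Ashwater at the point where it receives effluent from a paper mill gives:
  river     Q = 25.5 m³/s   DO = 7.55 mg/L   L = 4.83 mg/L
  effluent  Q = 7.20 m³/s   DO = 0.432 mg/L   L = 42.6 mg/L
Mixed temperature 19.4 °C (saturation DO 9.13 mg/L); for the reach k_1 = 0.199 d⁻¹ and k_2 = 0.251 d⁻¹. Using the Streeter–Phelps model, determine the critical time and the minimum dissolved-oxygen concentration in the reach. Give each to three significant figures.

t_c ≈ 3.22 d; minimum DO ≈ 3.64 mg/L

Mixed DO = (25.5×7.55 + 7.20×0.432)/(25.5+7.20) = 195.6/32.70 = 5.983 mg/L.
Mixed L₀ = (25.5×4.83 + 7.20×42.6)/(32.70) = 429.9/32.70 = 13.15 mg/L.
Initial deficit D₀ = C_s − DO₀ = 9.13 − 5.983 = 3.147 mg/L.
t_c = (1/0.05200) ln[(0.251/0.199)(1 − 3.147×0.05200/(0.199×13.15))] = 19.23 × ln(1.182) = 3.222 d.
D_c = (0.199/0.251) × 13.15 × e^(−0.199×3.222) = 0.7928 × 13.15 × 0.5267 = 5.489 mg/L.
Minimum DO = 9.13 − 5.489 = 3.641 mg/L.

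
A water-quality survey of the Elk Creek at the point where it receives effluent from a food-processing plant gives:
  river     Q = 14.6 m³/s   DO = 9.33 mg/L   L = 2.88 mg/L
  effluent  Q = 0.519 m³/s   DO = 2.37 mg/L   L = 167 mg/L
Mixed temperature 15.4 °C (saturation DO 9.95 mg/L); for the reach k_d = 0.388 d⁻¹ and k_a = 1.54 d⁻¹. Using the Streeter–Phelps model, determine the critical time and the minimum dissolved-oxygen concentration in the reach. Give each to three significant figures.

t_c ≈ 0.888 d; minimum DO ≈ 8.43 mg/L

Mixed DO = (14.6×9.33 + 0.519×2.37)/(14.6+0.519) = 137.4/15.12 = 9.091 mg/L.
Mixed L₀ = (14.6×2.88 + 0.519×167)/(15.12) = 128.7/15.12 = 8.514 mg/L.
Initial deficit D₀ = C_s − DO₀ = 9.95 − 9.091 = 0.8589 mg/L.
t_c = (1/1.152) ln[(1.54/0.388)(1 − 0.8589×1.152/(0.388×8.514))] = 0.8681 × ln(2.780) = 0.8876 d.
D_c = (0.388/1.54) × 8.514 × e^(−0.388×0.8876) = 0.2519 × 8.514 × 0.7087 = 1.520 mg/L.
Minimum DO = 9.95 − 1.520 = 8.430 mg/L.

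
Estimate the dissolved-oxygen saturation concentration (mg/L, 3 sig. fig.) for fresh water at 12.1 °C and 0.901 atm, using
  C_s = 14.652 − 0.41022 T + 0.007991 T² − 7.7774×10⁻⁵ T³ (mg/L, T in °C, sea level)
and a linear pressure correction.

At sea level: C_s = 14.652 − 0.41022×12.1 + 0.007991×12.1² − 7.7774×10⁻⁵×12.1³ = 10.72 mg/L.
Pressure correction: C_s' = 10.72 × 0.901 = 9.659 mg/L.

C_s ≈ 9.66 mg/L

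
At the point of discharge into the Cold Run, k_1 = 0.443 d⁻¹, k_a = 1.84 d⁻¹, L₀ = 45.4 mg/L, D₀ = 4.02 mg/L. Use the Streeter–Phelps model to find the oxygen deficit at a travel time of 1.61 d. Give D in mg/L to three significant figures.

k_1 L₀/(k_a−k_1) = 0.443×45.4/(1.84−0.443) = 20.11/1.397 = 14.40 mg/L.
e^(−k_1 t) = e^(−0.443×1.610) = 0.4901; e^(−k_a t) = e^(−1.84×1.610) = 0.05169.
D = 14.40 × (0.4901 − 0.05169) + 4.02 × 0.05169 = 6.311 + 0.2078 = 6.519 mg/L.

D ≈ 6.52 mg/L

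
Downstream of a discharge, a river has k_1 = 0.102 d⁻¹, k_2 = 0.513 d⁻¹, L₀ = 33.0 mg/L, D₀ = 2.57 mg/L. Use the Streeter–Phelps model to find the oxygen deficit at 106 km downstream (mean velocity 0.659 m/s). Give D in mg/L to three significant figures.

D ≈ 4.61 mg/L

Travel time t = x/v = 106 km / (0.659 m/s) = 106000 m / 0.659 m/s = 160800 s = 1.862 d.
k_1 L₀/(k_2−k_1) = 0.102×33.0/(0.513−0.102) = 3.366/0.4110 = 8.190 mg/L.
e^(−k_1 t) = e^(−0.102×1.862) = 0.8270; e^(−k_2 t) = e^(−0.513×1.862) = 0.3848.
D = 8.190 × (0.8270 − 0.3848) + 2.57 × 0.3848 = 3.622 + 0.9889 = 4.611 mg/L.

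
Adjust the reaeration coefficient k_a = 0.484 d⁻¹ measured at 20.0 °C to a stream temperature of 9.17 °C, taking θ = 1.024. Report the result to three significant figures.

k_a ≈ 0.374 d⁻¹

k_a(T₂) = k_a(T₁) · θ^(T₂−T₁) = 0.484 × 1.024^(9.17−20.0)
= 0.484 × 1.024^-10.8 = 0.484 × 0.7735 = 0.3744 d⁻¹.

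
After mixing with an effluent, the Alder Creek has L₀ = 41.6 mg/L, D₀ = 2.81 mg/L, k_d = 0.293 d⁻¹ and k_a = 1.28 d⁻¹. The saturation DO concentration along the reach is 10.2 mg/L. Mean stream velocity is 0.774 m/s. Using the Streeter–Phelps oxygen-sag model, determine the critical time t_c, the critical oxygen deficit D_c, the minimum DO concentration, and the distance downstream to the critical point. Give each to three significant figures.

t_c = [1/(k_a−k_d)] ln[(k_a/k_d)(1 − D₀(k_a−k_d)/(k_d L₀))]
= [1/(1.28−0.293)] ln[(1.28/0.293)(1 − 2.81×0.9870/(0.293×41.6))]
= (1/0.9870) ln[4.369 × 0.7725] = 1.013 × ln(3.375) = 1.013 × 1.216 = 1.232 d.
D_c = (k_d/k_a) L₀ e^(−k_d t_c) = (0.293/1.28) × 41.6 × e^(−0.293×1.232) = 0.2289 × 41.6 × 0.6969 = 6.637 mg/L.
Minimum DO = C_s − D_c = 10.2 − 6.637 = 3.563 mg/L.
x_c = v t_c = 0.774 m/s × 1.232 d × 86400 s/d = 82410 m ≈ 82.4 km.

t_c ≈ 1.23 d; D_c ≈ 6.64 mg/L; min DO ≈ 3.56 mg/L; x_c ≈ 82.4 km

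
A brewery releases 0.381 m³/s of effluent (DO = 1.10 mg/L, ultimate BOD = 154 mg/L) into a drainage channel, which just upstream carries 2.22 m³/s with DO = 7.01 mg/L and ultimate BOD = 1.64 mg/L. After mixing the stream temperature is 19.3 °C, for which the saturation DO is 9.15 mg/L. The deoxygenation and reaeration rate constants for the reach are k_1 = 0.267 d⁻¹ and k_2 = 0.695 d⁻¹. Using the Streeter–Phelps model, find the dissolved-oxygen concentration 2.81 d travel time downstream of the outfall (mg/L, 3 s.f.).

Mixed DO = (2.22×7.01 + 0.381×1.10)/(2.22+0.381) = 15.98/2.601 = 6.144 mg/L.
Mixed L₀ = (2.22×1.64 + 0.381×154)/(2.601) = 62.31/2.601 = 23.96 mg/L.
Initial deficit D₀ = C_s − DO₀ = 9.15 − 6.144 = 3.006 mg/L.
D(2.81) = [0.267×23.96/(0.695−0.267)](e^(−0.267×2.81) − e^(−0.695×2.81)) + 3.006 e^(−0.695×2.81)
= 14.95 × (0.4722 − 0.1419) + 3.006 × 0.1419 = 5.364 mg/L.
DO = 9.15 − 5.364 = 3.786 mg/L.

DO ≈ 3.79 mg/L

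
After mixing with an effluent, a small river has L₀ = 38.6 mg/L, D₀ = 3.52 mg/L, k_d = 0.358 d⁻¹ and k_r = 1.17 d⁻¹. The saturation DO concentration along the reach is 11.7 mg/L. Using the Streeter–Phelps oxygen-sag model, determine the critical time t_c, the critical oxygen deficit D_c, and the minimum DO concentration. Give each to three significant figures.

t_c ≈ 1.17 d; D_c ≈ 7.76 mg/L; min DO ≈ 3.94 mg/L

With k_r/k_d = 3.268 and 1 − D₀(k_r−k_d)/(k_d L₀) = 0.7932,
t_c = ln(3.268 × 0.7932) / (1.17 − 0.358) = ln(2.592) / 0.8120 = 0.9525/0.8120 = 1.173 d.
D_c = (k_d/k_r) L₀ e^(−k_d t_c) = (0.358/1.17) × 38.6 × e^(−0.358×1.173) = 0.3060 × 38.6 × 0.6571 = 7.761 mg/L.
Minimum DO = C_s − D_c = 11.7 − 7.761 = 3.939 mg/L.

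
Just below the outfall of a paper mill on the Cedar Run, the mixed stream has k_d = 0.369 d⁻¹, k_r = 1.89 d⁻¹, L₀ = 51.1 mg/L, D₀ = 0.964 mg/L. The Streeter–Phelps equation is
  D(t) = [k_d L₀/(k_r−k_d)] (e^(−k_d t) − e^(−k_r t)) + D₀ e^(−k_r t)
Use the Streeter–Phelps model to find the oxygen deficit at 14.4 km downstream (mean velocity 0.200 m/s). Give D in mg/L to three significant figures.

D ≈ 6.75 mg/L

Travel time t = x/v = 14.4 km / (0.200 m/s) = 14400 m / 0.200 m/s = 72000 s = 0.8333 d.
k_d L₀/(k_r−k_d) = 0.369×51.1/(1.89−0.369) = 18.86/1.521 = 12.40 mg/L.
e^(−k_d t) = e^(−0.369×0.8333) = 0.7353; e^(−k_r t) = e^(−1.89×0.8333) = 0.2070.
D = 12.40 × (0.7353 − 0.2070) + 0.964 × 0.2070 = 6.549 + 0.1996 = 6.749 mg/L.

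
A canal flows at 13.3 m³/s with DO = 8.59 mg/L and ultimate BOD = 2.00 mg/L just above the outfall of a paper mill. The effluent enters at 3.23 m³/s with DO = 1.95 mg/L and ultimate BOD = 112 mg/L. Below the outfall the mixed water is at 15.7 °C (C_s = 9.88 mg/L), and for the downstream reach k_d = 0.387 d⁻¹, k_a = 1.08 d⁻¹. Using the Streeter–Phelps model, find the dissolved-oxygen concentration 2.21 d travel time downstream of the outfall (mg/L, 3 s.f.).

Mixed DO = (13.3×8.59 + 3.23×1.95)/(13.3+3.23) = 120.5/16.53 = 7.293 mg/L.
Mixed L₀ = (13.3×2.00 + 3.23×112)/(16.53) = 388.4/16.53 = 23.49 mg/L.
Initial deficit D₀ = C_s − DO₀ = 9.88 − 7.293 = 2.587 mg/L.
D(2.21) = [0.387×23.49/(1.08−0.387)](e^(−0.387×2.21) − e^(−1.08×2.21)) + 2.587 e^(−1.08×2.21)
= 13.12 × (0.4252 − 0.09192) + 2.587 × 0.09192 = 4.610 mg/L.
DO = 9.88 − 4.610 = 5.270 mg/L.

DO ≈ 5.27 mg/L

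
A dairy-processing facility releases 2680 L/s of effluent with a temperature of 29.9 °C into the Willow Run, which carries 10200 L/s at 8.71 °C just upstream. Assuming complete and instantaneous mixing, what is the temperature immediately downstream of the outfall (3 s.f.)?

13.1 °C

Flow-weighted mixing: C = (Q_r C_r + Q_w C_w)/(Q_r + Q_w)
= (10200×8.71 + 2680×29.9)/(10200 + 2680) = 169000/12880 = 13.12 °C.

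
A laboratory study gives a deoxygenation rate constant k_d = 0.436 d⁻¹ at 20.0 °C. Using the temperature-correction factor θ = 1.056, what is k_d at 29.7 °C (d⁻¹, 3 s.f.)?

k_d ≈ 0.740 d⁻¹

k_d(T₂) = k_d(T₁) · θ^(T₂−T₁) = 0.436 × 1.056^(29.7−20.0)
= 0.436 × 1.056^9.70 = 0.436 × 1.696 = 0.7397 d⁻¹.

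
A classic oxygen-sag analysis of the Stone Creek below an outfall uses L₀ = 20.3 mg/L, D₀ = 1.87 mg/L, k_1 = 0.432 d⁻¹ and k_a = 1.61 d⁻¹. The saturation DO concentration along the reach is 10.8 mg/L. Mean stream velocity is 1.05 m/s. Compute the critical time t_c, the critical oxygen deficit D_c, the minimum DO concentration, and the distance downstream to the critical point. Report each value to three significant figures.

With k_a/k_1 = 3.727 and 1 − D₀(k_a−k_1)/(k_1 L₀) = 0.7488,
t_c = ln(3.727 × 0.7488) / (1.61 − 0.432) = ln(2.791) / 1.178 = 1.026/1.178 = 0.8712 d.
D_c = (k_1/k_a) L₀ e^(−k_1 t_c) = (0.432/1.61) × 20.3 × e^(−0.432×0.8712) = 0.2683 × 20.3 × 0.6864 = 3.739 mg/L.
Minimum DO = C_s − D_c = 10.8 − 3.739 = 7.061 mg/L.
x_c = v t_c = 1.05 m/s × 0.8712 d × 86400 s/d = 79040 m ≈ 79.0 km.

t_c ≈ 0.871 d; D_c ≈ 3.74 mg/L; min DO ≈ 7.06 mg/L; x_c ≈ 79.0 km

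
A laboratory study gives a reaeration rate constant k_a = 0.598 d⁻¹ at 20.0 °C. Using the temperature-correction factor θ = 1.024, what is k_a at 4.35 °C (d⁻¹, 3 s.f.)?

k_a(T₂) = k_a(T₁) · θ^(T₂−T₁) = 0.598 × 1.024^(4.35−20.0)
= 0.598 × 1.024^-15.7 = 0.598 × 0.6899 = 0.4126 d⁻¹.

k_a ≈ 0.413 d⁻¹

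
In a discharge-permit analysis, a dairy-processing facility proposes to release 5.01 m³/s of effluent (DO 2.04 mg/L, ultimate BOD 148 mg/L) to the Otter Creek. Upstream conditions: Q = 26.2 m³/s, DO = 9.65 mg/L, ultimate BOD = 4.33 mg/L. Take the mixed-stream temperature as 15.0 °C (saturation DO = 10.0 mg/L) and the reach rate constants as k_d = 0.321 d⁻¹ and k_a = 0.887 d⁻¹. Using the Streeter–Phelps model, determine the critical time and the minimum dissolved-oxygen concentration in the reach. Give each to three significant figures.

Mixed DO = (26.2×9.65 + 5.01×2.04)/(26.2+5.01) = 263.1/31.21 = 8.428 mg/L.
Mixed L₀ = (26.2×4.33 + 5.01×148)/(31.21) = 854.9/31.21 = 27.39 mg/L.
Initial deficit D₀ = C_s − DO₀ = 10.0 − 8.428 = 1.572 mg/L.
t_c = (1/0.5660) ln[(0.887/0.321)(1 − 1.572×0.5660/(0.321×27.39))] = 1.767 × ln(2.484) = 1.607 d.
D_c = (0.321/0.887) × 27.39 × e^(−0.321×1.607) = 0.3619 × 27.39 × 0.5969 = 5.918 mg/L.
Minimum DO = 10.0 − 5.918 = 4.082 mg/L.

t_c ≈ 1.61 d; minimum DO ≈ 4.08 mg/L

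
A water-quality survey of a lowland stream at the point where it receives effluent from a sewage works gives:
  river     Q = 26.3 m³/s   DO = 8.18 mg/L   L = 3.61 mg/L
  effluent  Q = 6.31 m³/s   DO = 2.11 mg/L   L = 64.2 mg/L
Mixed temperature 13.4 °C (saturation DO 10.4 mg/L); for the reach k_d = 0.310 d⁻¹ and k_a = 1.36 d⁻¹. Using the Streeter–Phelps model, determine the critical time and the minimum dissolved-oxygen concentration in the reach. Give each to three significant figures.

t_c ≈ 0.0887 d; minimum DO ≈ 7.00 mg/L

Mixed DO = (26.3×8.18 + 6.31×2.11)/(26.3+6.31) = 228.4/32.61 = 7.005 mg/L.
Mixed L₀ = (26.3×3.61 + 6.31×64.2)/(32.61) = 500.0/32.61 = 15.33 mg/L.
Initial deficit D₀ = C_s − DO₀ = 10.4 − 7.005 = 3.395 mg/L.
t_c = (1/1.050) ln[(1.36/0.310)(1 − 3.395×1.050/(0.310×15.33))] = 0.9524 × ln(1.098) = 0.08871 d.
D_c = (0.310/1.36) × 15.33 × e^(−0.310×0.08871) = 0.2279 × 15.33 × 0.9729 = 3.400 mg/L.
Minimum DO = 10.4 − 3.400 = 7.000 mg/L.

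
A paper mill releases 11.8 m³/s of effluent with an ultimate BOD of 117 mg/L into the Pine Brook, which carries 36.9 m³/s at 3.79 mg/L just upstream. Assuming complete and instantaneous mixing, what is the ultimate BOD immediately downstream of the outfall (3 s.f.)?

Flow-weighted mixing: C = (Q_r C_r + Q_w C_w)/(Q_r + Q_w)
= (36.9×3.79 + 11.8×117)/(36.9 + 11.8) = 1520/48.70 = 31.22 mg/L.

31.2 mg/L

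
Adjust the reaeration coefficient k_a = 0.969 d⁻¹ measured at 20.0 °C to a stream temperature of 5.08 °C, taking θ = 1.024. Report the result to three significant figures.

k_a ≈ 0.680 d⁻¹

k_a(T₂) = k_a(T₁) · θ^(T₂−T₁) = 0.969 × 1.024^(5.08−20.0)
= 0.969 × 1.024^-14.9 = 0.969 × 0.7020 = 0.6802 d⁻¹.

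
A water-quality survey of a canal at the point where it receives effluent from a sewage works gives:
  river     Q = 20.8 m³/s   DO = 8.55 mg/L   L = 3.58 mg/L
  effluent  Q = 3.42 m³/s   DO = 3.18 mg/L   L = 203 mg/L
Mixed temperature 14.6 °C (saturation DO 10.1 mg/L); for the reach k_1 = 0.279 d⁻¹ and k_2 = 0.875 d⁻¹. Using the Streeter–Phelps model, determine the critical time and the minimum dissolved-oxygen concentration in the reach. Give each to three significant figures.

t_c ≈ 1.63 d; minimum DO ≈ 3.69 mg/L

Mixed DO = (20.8×8.55 + 3.42×3.18)/(20.8+3.42) = 188.7/24.22 = 7.792 mg/L.
Mixed L₀ = (20.8×3.58 + 3.42×203)/(24.22) = 768.7/24.22 = 31.74 mg/L.
Initial deficit D₀ = C_s − DO₀ = 10.1 − 7.792 = 2.308 mg/L.
t_c = (1/0.5960) ln[(0.875/0.279)(1 − 2.308×0.5960/(0.279×31.74))] = 1.678 × ln(2.649) = 1.635 d.
D_c = (0.279/0.875) × 31.74 × e^(−0.279×1.635) = 0.3189 × 31.74 × 0.6338 = 6.414 mg/L.
Minimum DO = 10.1 − 6.414 = 3.686 mg/L.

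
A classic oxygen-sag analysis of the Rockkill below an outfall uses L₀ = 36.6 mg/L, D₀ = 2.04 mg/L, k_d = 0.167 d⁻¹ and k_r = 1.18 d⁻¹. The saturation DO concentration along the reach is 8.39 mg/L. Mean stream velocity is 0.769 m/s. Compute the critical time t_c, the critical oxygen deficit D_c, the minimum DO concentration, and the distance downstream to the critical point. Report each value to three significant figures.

t_c ≈ 1.52 d; D_c ≈ 4.02 mg/L; min DO ≈ 4.37 mg/L; x_c ≈ 101 km

With k_r/k_d = 7.066 and 1 − D₀(k_r−k_d)/(k_d L₀) = 0.6619,
t_c = ln(7.066 × 0.6619) / (1.18 − 0.167) = ln(4.677) / 1.013 = 1.543/1.013 = 1.523 d.
D_c = (k_d/k_r) L₀ e^(−k_d t_c) = (0.167/1.18) × 36.6 × e^(−0.167×1.523) = 0.1415 × 36.6 × 0.7754 = 4.017 mg/L.
Minimum DO = C_s − D_c = 8.39 − 4.017 = 4.373 mg/L.
x_c = v t_c = 0.769 m/s × 1.523 d × 86400 s/d = 101200 m ≈ 101 km.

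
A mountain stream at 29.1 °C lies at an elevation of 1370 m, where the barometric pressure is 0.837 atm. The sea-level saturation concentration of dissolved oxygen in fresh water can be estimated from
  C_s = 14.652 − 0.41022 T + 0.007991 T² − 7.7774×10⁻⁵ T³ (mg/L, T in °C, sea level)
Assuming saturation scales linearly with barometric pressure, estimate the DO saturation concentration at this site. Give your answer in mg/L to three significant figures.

At sea level: C_s = 14.652 − 0.41022×29.1 + 0.007991×29.1² − 7.7774×10⁻⁵×29.1³ = 7.565 mg/L.
Pressure correction: C_s' = 7.565 × 0.837 = 6.332 mg/L.

C_s ≈ 6.33 mg/L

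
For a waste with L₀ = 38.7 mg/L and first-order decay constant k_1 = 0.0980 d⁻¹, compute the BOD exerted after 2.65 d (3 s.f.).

y_t = L₀(1 − e^(−k_1 t)) = 38.7 × (1 − e^(−0.0980×2.65))
= 38.7 × (1 − 0.7713) = 38.7 × 0.2287 = 8.851 mg/L.

y ≈ 8.85 mg/L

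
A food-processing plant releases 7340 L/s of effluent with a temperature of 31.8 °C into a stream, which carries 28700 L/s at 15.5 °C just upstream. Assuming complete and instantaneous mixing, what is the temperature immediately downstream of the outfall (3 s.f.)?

18.8 °C

Flow-weighted mixing: C = (Q_r C_r + Q_w C_w)/(Q_r + Q_w)
= (28700×15.5 + 7340×31.8)/(28700 + 7340) = 678300/36040 = 18.82 °C.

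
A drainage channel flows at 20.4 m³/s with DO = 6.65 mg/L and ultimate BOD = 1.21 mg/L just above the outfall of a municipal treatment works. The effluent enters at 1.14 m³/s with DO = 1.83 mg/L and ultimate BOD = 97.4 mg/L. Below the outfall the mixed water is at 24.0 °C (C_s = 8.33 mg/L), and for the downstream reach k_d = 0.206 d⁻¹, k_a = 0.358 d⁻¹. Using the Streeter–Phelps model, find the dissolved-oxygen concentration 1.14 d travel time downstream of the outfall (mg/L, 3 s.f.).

DO ≈ 5.97 mg/L

Mixed DO = (20.4×6.65 + 1.14×1.83)/(20.4+1.14) = 137.7/21.54 = 6.395 mg/L.
Mixed L₀ = (20.4×1.21 + 1.14×97.4)/(21.54) = 135.7/21.54 = 6.301 mg/L.
Initial deficit D₀ = C_s − DO₀ = 8.33 − 6.395 = 1.935 mg/L.
D(1.14) = [0.206×6.301/(0.358−0.206)](e^(−0.206×1.14) − e^(−0.358×1.14)) + 1.935 e^(−0.358×1.14)
= 8.539 × (0.7907 − 0.6649) + 1.935 × 0.6649 = 2.361 mg/L.
DO = 8.33 − 2.361 = 5.969 mg/L.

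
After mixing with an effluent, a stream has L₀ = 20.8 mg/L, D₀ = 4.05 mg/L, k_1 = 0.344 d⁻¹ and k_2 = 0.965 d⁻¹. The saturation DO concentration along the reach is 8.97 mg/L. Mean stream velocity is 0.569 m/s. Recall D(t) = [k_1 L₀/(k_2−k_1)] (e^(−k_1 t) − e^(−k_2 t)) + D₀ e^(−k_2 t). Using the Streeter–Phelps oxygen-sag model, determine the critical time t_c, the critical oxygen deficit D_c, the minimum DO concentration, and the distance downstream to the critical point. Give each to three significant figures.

t_c ≈ 0.964 d; D_c ≈ 5.32 mg/L; min DO ≈ 3.65 mg/L; x_c ≈ 47.4 km

With k_2/k_1 = 2.805 and 1 − D₀(k_2−k_1)/(k_1 L₀) = 0.6485,
t_c = ln(2.805 × 0.6485) / (0.965 − 0.344) = ln(1.819) / 0.6210 = 0.5984/0.6210 = 0.9636 d.
L(t_c) = L₀ e^(−k_1 t_c) = 20.8 × 0.7179 = 14.93 mg/L, and at the critical point k_2 D_c = k_1 L, so D_c = (0.344/0.965) × 14.93 = 5.323 mg/L.
Minimum DO = C_s − D_c = 8.97 − 5.323 = 3.647 mg/L.
x_c = v t_c = 0.569 m/s × 0.9636 d × 86400 s/d = 47370 m ≈ 47.4 km.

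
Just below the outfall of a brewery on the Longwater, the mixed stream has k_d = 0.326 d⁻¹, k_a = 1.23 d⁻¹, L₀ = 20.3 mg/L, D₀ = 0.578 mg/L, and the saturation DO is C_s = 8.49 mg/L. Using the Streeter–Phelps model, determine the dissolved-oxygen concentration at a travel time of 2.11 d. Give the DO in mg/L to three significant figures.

DO ≈ 5.31 mg/L

k_d L₀/(k_a−k_d) = 0.326×20.3/(1.23−0.326) = 6.618/0.9040 = 7.321 mg/L.
e^(−k_d t) = e^(−0.326×2.110) = 0.5027; e^(−k_a t) = e^(−1.23×2.110) = 0.07462.
D = 7.321 × (0.5027 − 0.07462) + 0.578 × 0.07462 = 3.133 + 0.04313 = 3.177 mg/L.
DO = C_s − D = 8.49 − 3.177 = 5.313 mg/L.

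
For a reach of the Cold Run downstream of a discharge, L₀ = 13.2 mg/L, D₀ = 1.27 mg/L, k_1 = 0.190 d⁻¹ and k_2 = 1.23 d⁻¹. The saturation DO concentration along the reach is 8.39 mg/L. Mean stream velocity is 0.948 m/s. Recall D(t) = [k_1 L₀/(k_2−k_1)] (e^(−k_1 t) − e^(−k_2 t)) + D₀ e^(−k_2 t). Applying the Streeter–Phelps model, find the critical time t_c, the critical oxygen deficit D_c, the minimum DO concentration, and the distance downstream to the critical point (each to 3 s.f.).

t_c = [1/(k_2−k_1)] ln[(k_2/k_1)(1 − D₀(k_2−k_1)/(k_1 L₀))]
= [1/(1.23−0.190)] ln[(1.23/0.190)(1 − 1.27×1.040/(0.190×13.2))]
= (1/1.040) ln[6.474 × 0.4734] = 0.9615 × ln(3.064) = 0.9615 × 1.120 = 1.077 d.
D_c = (k_1/k_2) L₀ e^(−k_1 t_c) = (0.190/1.23) × 13.2 × e^(−0.190×1.077) = 0.1545 × 13.2 × 0.8150 = 1.662 mg/L.
Minimum DO = C_s − D_c = 8.39 − 1.662 = 6.728 mg/L.
x_c = v t_c = 0.948 m/s × 1.077 d × 86400 s/d = 88200 m ≈ 88.2 km.

t_c ≈ 1.08 d; D_c ≈ 1.66 mg/L; min DO ≈ 6.73 mg/L; x_c ≈ 88.2 km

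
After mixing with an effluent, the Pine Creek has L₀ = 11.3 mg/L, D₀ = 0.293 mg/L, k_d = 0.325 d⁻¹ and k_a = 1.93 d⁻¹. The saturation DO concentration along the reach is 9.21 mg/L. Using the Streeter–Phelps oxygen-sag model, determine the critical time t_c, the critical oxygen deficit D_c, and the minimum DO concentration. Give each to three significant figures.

t_c = [1/(k_a−k_d)] ln[(k_a/k_d)(1 − D₀(k_a−k_d)/(k_d L₀))]
= [1/(1.93−0.325)] ln[(1.93/0.325)(1 − 0.293×1.605/(0.325×11.3))]
= (1/1.605) ln[5.938 × 0.8719] = 0.6231 × ln(5.178) = 0.6231 × 1.644 = 1.025 d.
L(t_c) = L₀ e^(−k_d t_c) = 11.3 × 0.7168 = 8.100 mg/L, and at the critical point k_a D_c = k_d L, so D_c = (0.325/1.93) × 8.100 = 1.364 mg/L.
Minimum DO = C_s − D_c = 9.21 − 1.364 = 7.846 mg/L.

t_c ≈ 1.02 d; D_c ≈ 1.36 mg/L; min DO ≈ 7.85 mg/L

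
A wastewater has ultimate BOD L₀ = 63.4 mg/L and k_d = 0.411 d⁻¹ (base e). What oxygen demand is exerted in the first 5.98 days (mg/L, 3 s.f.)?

y ≈ 58.0 mg/L

y_t = L₀(1 − e^(−k_d t)) = 63.4 × (1 − e^(−0.411×5.98))
= 63.4 × (1 − 0.08562) = 63.4 × 0.9144 = 57.97 mg/L.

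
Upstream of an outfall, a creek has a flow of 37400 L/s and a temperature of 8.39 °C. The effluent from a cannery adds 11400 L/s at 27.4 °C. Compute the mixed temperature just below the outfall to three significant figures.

12.8 °C

Flow-weighted mixing: C = (Q_r C_r + Q_w C_w)/(Q_r + Q_w)
= (37400×8.39 + 11400×27.4)/(37400 + 11400) = 626100/48800 = 12.83 °C.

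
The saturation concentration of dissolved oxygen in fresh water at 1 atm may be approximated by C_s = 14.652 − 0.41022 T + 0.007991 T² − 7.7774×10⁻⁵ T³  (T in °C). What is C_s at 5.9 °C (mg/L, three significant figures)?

C_s ≈ 12.5 mg/L

C_s = 14.652 − 0.41022×5.9 + 0.007991×5.9² − 7.7774×10⁻⁵×5.9³ = 12.49 mg/L.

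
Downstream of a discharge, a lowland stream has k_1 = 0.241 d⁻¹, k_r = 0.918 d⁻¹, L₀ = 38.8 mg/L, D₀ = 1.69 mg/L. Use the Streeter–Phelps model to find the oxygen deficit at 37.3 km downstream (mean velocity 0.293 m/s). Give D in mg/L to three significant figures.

D ≈ 6.55 mg/L

Travel time t = x/v = 37.3 km / (0.293 m/s) = 37300 m / 0.293 m/s = 127300 s = 1.473 d.
k_1 L₀/(k_r−k_1) = 0.241×38.8/(0.918−0.241) = 9.351/0.6770 = 13.81 mg/L.
e^(−k_1 t) = e^(−0.241×1.473) = 0.7011; e^(−k_r t) = e^(−0.918×1.473) = 0.2586.
D = 13.81 × (0.7011 − 0.2586) + 1.69 × 0.2586 = 6.112 + 0.4370 = 6.549 mg/L.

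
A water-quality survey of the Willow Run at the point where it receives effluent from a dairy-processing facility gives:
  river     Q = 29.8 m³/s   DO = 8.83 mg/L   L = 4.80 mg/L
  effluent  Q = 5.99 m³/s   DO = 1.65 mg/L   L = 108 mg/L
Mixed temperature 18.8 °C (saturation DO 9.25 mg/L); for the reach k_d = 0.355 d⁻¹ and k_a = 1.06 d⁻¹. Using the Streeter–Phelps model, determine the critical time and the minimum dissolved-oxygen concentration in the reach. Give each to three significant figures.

t_c ≈ 1.33 d; minimum DO ≈ 4.64 mg/L

Mixed DO = (29.8×8.83 + 5.99×1.65)/(29.8+5.99) = 273.0/35.79 = 7.628 mg/L.
Mixed L₀ = (29.8×4.80 + 5.99×108)/(35.79) = 790.0/35.79 = 22.07 mg/L.
Initial deficit D₀ = C_s − DO₀ = 9.25 − 7.628 = 1.622 mg/L.
t_c = (1/0.7050) ln[(1.06/0.355)(1 − 1.622×0.7050/(0.355×22.07))] = 1.418 × ln(2.550) = 1.328 d.
D_c = (0.355/1.06) × 22.07 × e^(−0.355×1.328) = 0.3349 × 22.07 × 0.6241 = 4.614 mg/L.
Minimum DO = 9.25 − 4.614 = 4.636 mg/L.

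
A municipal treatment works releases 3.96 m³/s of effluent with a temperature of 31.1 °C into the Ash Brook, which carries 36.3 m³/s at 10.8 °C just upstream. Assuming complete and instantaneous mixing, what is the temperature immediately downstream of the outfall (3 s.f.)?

12.8 °C

Flow-weighted mixing: C = (Q_r C_r + Q_w C_w)/(Q_r + Q_w)
= (36.3×10.8 + 3.96×31.1)/(36.3 + 3.96) = 515.2/40.26 = 12.80 °C.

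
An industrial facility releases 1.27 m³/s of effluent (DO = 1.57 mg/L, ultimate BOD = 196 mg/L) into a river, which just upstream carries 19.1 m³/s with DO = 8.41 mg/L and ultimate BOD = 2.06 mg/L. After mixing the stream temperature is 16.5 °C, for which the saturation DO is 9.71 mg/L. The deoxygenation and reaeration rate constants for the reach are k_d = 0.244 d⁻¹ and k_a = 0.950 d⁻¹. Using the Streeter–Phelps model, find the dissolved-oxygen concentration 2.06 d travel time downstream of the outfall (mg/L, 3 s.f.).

Mixed DO = (19.1×8.41 + 1.27×1.57)/(19.1+1.27) = 162.6/20.37 = 7.984 mg/L.
Mixed L₀ = (19.1×2.06 + 1.27×196)/(20.37) = 288.3/20.37 = 14.15 mg/L.
Initial deficit D₀ = C_s − DO₀ = 9.71 − 7.984 = 1.726 mg/L.
D(2.06) = [0.244×14.15/(0.950−0.244)](e^(−0.244×2.06) − e^(−0.950×2.06)) + 1.726 e^(−0.950×2.06)
= 4.891 × (0.6049 − 0.1413) + 1.726 × 0.1413 = 2.512 mg/L.
DO = 9.71 − 2.512 = 7.198 mg/L.

DO ≈ 7.20 mg/L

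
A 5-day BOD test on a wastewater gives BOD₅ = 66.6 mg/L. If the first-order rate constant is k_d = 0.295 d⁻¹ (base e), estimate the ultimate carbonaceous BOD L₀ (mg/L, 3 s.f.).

L₀ ≈ 86.4 mg/L

BOD₅ = L₀(1 − e^(−5k_d)) ⇒ L₀ = BOD₅ / (1 − e^(−5×0.295))
= 66.6 / (1 − 0.2288) = 66.6 / 0.7712 = 86.36 mg/L.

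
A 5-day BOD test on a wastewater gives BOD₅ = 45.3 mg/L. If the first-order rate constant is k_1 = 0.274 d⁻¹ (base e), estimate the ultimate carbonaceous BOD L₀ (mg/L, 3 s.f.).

BOD₅ = L₀(1 − e^(−5k_1)) ⇒ L₀ = BOD₅ / (1 − e^(−5×0.274))
= 45.3 / (1 − 0.2541) = 45.3 / 0.7459 = 60.73 mg/L.

L₀ ≈ 60.7 mg/L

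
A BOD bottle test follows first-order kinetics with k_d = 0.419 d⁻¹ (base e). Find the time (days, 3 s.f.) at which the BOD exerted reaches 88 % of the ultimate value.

t ≈ 5.06 d

y/L₀ = 1 − e^(−k_d t) = 0.88 ⇒ e^(−k_d t) = 0.120
t = −ln(0.120) / 0.419 = 2.120 / 0.419 = 5.060 d.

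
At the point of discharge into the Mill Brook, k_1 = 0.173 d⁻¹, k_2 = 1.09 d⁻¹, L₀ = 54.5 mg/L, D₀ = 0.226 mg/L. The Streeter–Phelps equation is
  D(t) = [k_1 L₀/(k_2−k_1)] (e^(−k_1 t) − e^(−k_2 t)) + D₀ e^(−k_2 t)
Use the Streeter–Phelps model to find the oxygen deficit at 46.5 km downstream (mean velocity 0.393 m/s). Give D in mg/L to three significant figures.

D ≈ 5.85 mg/L

Travel time t = x/v = 46.5 km / (0.393 m/s) = 46500 m / 0.393 m/s = 118300 s = 1.369 d.
k_1 L₀/(k_2−k_1) = 0.173×54.5/(1.09−0.173) = 9.428/0.9170 = 10.28 mg/L.
e^(−k_1 t) = e^(−0.173×1.369) = 0.7891; e^(−k_2 t) = e^(−1.09×1.369) = 0.2248.
D = 10.28 × (0.7891 − 0.2248) + 0.226 × 0.2248 = 5.802 + 0.05080 = 5.853 mg/L.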